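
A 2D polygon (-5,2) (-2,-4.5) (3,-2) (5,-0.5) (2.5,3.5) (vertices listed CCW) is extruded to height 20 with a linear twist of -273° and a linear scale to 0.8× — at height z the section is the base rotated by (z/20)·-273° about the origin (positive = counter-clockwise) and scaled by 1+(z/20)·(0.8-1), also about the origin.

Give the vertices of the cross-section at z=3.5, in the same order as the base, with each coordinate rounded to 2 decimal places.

t = z/height = 3.5/20 = 0.175
s = 1 + (scale-1)·z/height = 1 + (0.8-1)·3.5/20 = 0.965000
θ = twist·z/height = -273°·3.5/20 = -47.7750° = -0.833831 rad
cos θ = 0.672044, sin θ = -0.740511 (intermediates below are computed at full precision and shown rounded to 5 d.p.)
v1: (-5,2) → rotate → (-1.87920,5.04664) → ×s → (-1.81342,4.87001) → (-1.81,4.87)
v2: (-2,-4.5) → rotate → (-4.67639,-1.54317) → ×s → (-4.51272,-1.48916) → (-4.51,-1.49)
v3: (3,-2) → rotate → (0.53511,-3.56562) → ×s → (0.51638,-3.44083) → (0.52,-3.44)
v4: (5,-0.5) → rotate → (2.98996,-4.03858) → ×s → (2.88531,-3.89723) → (2.89,-3.90)
v5: (2.5,3.5) → rotate → (4.27190,0.50087) → ×s → (4.12238,0.48334) → (4.12,0.48)

Cross-section at z=3.5: (-1.81,4.87) (-4.51,-1.49) (0.52,-3.44) (2.89,-3.90) (4.12,0.48)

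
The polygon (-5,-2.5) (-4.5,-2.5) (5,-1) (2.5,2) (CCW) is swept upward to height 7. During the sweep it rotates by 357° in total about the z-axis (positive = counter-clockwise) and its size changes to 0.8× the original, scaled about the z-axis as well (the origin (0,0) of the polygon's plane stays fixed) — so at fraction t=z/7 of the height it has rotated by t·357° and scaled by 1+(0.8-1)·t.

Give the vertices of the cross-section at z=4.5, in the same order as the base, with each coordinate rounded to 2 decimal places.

Cross-section at z=4.5: (1.17,4.73) (0.89,4.40) (-3.49,-2.75) (-0.09,-2.79)

t = z/height = 4.5/7 = 0.642857
s = 1 + (scale-1)·z/height = 1 + (0.8-1)·4.5/7 = 0.871429
θ = twist·z/height = 357°·4.5/7 = 229.5000° = 4.005531 rad
cos θ = -0.649448, sin θ = -0.760406 (intermediates below are computed at full precision and shown rounded to 5 d.p.)
v1: (-5,-2.5) → rotate → (1.34623,5.42565) → ×s → (1.17314,4.72807) → (1.17,4.73)
v2: (-4.5,-2.5) → rotate → (1.02150,5.04545) → ×s → (0.89017,4.39675) → (0.89,4.40)
v3: (5,-1) → rotate → (-4.00765,-3.15258) → ×s → (-3.49238,-2.74725) → (-3.49,-2.75)
v4: (2.5,2) → rotate → (-0.10281,-3.19991) → ×s → (-0.08959,-2.78849) → (-0.09,-2.79)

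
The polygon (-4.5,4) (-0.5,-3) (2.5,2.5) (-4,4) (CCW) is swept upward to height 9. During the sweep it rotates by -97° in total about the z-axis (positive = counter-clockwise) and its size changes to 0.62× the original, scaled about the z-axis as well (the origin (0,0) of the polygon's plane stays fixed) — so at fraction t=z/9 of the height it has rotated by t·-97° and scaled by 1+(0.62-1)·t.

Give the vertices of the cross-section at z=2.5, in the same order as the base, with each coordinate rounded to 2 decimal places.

Cross-section at z=2.5: (-1.97,5.01) (-1.61,-2.19) (3.01,0.98) (-1.57,4.81)

t = z/height = 2.5/9 = 0.277778
s = 1 + (scale-1)·z/height = 1 + (0.62-1)·2.5/9 = 0.894444
θ = twist·z/height = -97°·2.5/9 = -26.9444° = -0.470269 rad
cos θ = 0.891446, sin θ = -0.453126 (intermediates below are computed at full precision and shown rounded to 5 d.p.)
v1: (-4.5,4) → rotate → (-2.19900,5.60485) → ×s → (-1.96689,5.01323) → (-1.97,5.01)
v2: (-0.5,-3) → rotate → (-1.80510,-2.44778) → ×s → (-1.61456,-2.18940) → (-1.61,-2.19)
v3: (2.5,2.5) → rotate → (3.36143,1.09580) → ×s → (3.00661,0.98013) → (3.01,0.98)
v4: (-4,4) → rotate → (-1.75328,5.37829) → ×s → (-1.56821,4.81058) → (-1.57,4.81)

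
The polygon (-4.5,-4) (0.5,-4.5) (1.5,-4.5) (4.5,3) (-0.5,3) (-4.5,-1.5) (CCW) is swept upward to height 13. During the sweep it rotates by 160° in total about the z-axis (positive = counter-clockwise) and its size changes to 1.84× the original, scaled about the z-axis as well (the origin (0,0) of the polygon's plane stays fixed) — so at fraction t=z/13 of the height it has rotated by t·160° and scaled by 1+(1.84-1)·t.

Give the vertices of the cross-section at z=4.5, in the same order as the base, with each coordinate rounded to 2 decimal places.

Cross-section at z=4.5: (0.95,-7.71) (5.15,-2.77) (5.88,-1.71) (0.11,6.98) (-3.55,1.67) (-1.71,-5.88)

t = z/height = 4.5/13 = 0.346154
s = 1 + (scale-1)·z/height = 1 + (1.84-1)·4.5/13 = 1.290769
θ = twist·z/height = 160°·4.5/13 = 55.3846° = 0.966644 rad
cos θ = 0.568065, sin θ = 0.822984 (intermediates below are computed at full precision and shown rounded to 5 d.p.)
v1: (-4.5,-4) → rotate → (0.73564,-5.97569) → ×s → (0.94955,-7.71323) → (0.95,-7.71)
v2: (0.5,-4.5) → rotate → (3.98746,-2.14480) → ×s → (5.14689,-2.76844) → (5.15,-2.77)
v3: (1.5,-4.5) → rotate → (4.55552,-1.32182) → ×s → (5.88013,-1.70616) → (5.88,-1.71)
v4: (4.5,3) → rotate → (0.08734,5.40762) → ×s → (0.11274,6.97999) → (0.11,6.98)
v5: (-0.5,3) → rotate → (-2.75298,1.29270) → ×s → (-3.55347,1.66858) → (-3.55,1.67)
v6: (-4.5,-1.5) → rotate → (-1.32182,-4.55552) → ×s → (-1.70616,-5.88013) → (-1.71,-5.88)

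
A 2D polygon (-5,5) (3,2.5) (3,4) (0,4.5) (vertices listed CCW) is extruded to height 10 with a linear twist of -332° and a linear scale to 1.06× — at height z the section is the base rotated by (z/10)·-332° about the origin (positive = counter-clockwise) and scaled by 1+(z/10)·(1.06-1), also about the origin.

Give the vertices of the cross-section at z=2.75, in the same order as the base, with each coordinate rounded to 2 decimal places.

t = z/height = 2.75/10 = 0.275
s = 1 + (scale-1)·z/height = 1 + (1.06-1)·2.75/10 = 1.016500
θ = twist·z/height = -332°·2.75/10 = -91.3000° = -1.593486 rad
cos θ = -0.022687, sin θ = -0.999743 (intermediates below are computed at full precision and shown rounded to 5 d.p.)
v1: (-5,5) → rotate → (5.11215,4.88528) → ×s → (5.19650,4.96588) → (5.20,4.97)
v2: (3,2.5) → rotate → (2.43129,-3.05595) → ×s → (2.47141,-3.10637) → (2.47,-3.11)
v3: (3,4) → rotate → (3.93091,-3.08998) → ×s → (3.99577,-3.14096) → (4.00,-3.14)
v4: (0,4.5) → rotate → (4.49884,-0.10209) → ×s → (4.57307,-0.10378) → (4.57,-0.10)

Cross-section at z=2.75: (5.20,4.97) (2.47,-3.11) (4.00,-3.14) (4.57,-0.10)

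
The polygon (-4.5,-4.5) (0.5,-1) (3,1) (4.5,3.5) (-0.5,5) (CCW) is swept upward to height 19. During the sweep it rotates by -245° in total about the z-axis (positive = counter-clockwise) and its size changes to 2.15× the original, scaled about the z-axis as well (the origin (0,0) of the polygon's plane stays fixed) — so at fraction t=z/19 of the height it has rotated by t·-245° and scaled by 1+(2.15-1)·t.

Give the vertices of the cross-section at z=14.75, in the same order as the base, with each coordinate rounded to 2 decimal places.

t = z/height = 14.75/19 = 0.776316
s = 1 + (scale-1)·z/height = 1 + (2.15-1)·14.75/19 = 1.892763
θ = twist·z/height = -245°·14.75/19 = -190.1974° = -3.319570 rad
cos θ = -0.984204, sin θ = 0.177040 (intermediates below are computed at full precision and shown rounded to 5 d.p.)
v1: (-4.5,-4.5) → rotate → (5.22559,3.63224) → ×s → (9.89081,6.87497) → (9.89,6.87)
v2: (0.5,-1) → rotate → (-0.31506,1.07272) → ×s → (-0.59634,2.03041) → (-0.60,2.03)
v3: (3,1) → rotate → (-3.12965,-0.45309) → ×s → (-5.92369,-0.85758) → (-5.92,-0.86)
v4: (4.5,3.5) → rotate → (-5.04856,-2.64804) → ×s → (-9.55572,-5.01210) → (-9.56,-5.01)
v5: (-0.5,5) → rotate → (-0.39310,-5.00954) → ×s → (-0.74404,-9.48187) → (-0.74,-9.48)

Cross-section at z=14.75: (9.89,6.87) (-0.60,2.03) (-5.92,-0.86) (-9.56,-5.01) (-0.74,-9.48)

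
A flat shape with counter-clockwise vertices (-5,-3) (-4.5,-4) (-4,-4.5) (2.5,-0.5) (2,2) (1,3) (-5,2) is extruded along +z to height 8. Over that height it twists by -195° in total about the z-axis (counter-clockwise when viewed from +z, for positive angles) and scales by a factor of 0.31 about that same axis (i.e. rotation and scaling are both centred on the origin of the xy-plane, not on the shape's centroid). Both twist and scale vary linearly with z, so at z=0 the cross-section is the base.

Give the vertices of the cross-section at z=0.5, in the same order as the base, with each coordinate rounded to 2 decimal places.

t = z/height = 0.5/8 = 0.0625
s = 1 + (scale-1)·z/height = 1 + (0.31-1)·0.5/8 = 0.956875
θ = twist·z/height = -195°·0.5/8 = -12.1875° = -0.212712 rad
cos θ = 0.977462, sin θ = -0.211112 (intermediates below are computed at full precision and shown rounded to 5 d.p.)
v1: (-5,-3) → rotate → (-5.52064,-1.87683) → ×s → (-5.28257,-1.79589) → (-5.28,-1.80)
v2: (-4.5,-4) → rotate → (-5.24303,-2.95985) → ×s → (-5.01692,-2.83220) → (-5.02,-2.83)
v3: (-4,-4.5) → rotate → (-4.85985,-3.55413) → ×s → (-4.65027,-3.40086) → (-4.65,-3.40)
v4: (2.5,-0.5) → rotate → (2.33810,-1.01651) → ×s → (2.23727,-0.97267) → (2.24,-0.97)
v5: (2,2) → rotate → (2.37715,1.53270) → ×s → (2.27463,1.46660) → (2.27,1.47)
v6: (1,3) → rotate → (1.61080,2.72127) → ×s → (1.54133,2.60392) → (1.54,2.60)
v7: (-5,2) → rotate → (-4.46509,3.01048) → ×s → (-4.27253,2.88065) → (-4.27,2.88)

Cross-section at z=0.5: (-5.28,-1.80) (-5.02,-2.83) (-4.65,-3.40) (2.24,-0.97) (2.27,1.47) (1.54,2.60) (-4.27,2.88)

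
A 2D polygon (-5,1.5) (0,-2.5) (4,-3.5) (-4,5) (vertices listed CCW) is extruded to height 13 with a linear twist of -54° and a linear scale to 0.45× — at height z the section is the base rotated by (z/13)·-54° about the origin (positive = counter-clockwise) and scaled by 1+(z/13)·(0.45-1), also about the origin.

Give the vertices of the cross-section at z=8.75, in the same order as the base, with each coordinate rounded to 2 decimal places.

Cross-section at z=8.75: (-1.98,2.63) (-0.93,-1.27) (0.72,-3.27) (-0.16,4.03)

t = z/height = 8.75/13 = 0.673077
s = 1 + (scale-1)·z/height = 1 + (0.45-1)·8.75/13 = 0.629808
θ = twist·z/height = -54°·8.75/13 = -36.3462° = -0.634360 rad
cos θ = 0.805451, sin θ = -0.592662 (intermediates below are computed at full precision and shown rounded to 5 d.p.)
v1: (-5,1.5) → rotate → (-3.13826,4.17149) → ×s → (-1.97650,2.62724) → (-1.98,2.63)
v2: (0,-2.5) → rotate → (-1.48166,-2.01363) → ×s → (-0.93316,-1.26820) → (-0.93,-1.27)
v3: (4,-3.5) → rotate → (1.14749,-5.18973) → ×s → (0.72270,-3.26853) → (0.72,-3.27)
v4: (-4,5) → rotate → (-0.25849,6.39790) → ×s → (-0.16280,4.02945) → (-0.16,4.03)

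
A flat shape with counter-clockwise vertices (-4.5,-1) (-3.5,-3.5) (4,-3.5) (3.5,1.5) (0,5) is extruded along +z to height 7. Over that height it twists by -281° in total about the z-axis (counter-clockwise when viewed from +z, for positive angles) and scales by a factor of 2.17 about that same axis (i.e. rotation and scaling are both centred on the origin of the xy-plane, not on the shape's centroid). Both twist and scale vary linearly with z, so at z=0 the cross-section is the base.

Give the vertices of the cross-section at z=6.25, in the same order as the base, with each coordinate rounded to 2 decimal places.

t = z/height = 6.25/7 = 0.892857
s = 1 + (scale-1)·z/height = 1 + (2.17-1)·6.25/7 = 2.044643
θ = twist·z/height = -281°·6.25/7 = -250.8929° = -4.378906 rad
cos θ = -0.327336, sin θ = 0.944908 (intermediates below are computed at full precision and shown rounded to 5 d.p.)
v1: (-4.5,-1) → rotate → (2.41792,-3.92475) → ×s → (4.94378,-8.02471) → (4.94,-8.02)
v2: (-3.5,-3.5) → rotate → (4.45285,-2.16150) → ×s → (9.10449,-4.41950) → (9.10,-4.42)
v3: (4,-3.5) → rotate → (1.99784,4.92531) → ×s → (4.08486,10.07049) → (4.08,10.07)
v4: (3.5,1.5) → rotate → (-2.56304,2.81617) → ×s → (-5.24050,5.75807) → (-5.24,5.76)
v5: (0,5) → rotate → (-4.72454,-1.63668) → ×s → (-9.66000,-3.34642) → (-9.66,-3.35)

Cross-section at z=6.25: (4.94,-8.02) (9.10,-4.42) (4.08,10.07) (-5.24,5.76) (-9.66,-3.35)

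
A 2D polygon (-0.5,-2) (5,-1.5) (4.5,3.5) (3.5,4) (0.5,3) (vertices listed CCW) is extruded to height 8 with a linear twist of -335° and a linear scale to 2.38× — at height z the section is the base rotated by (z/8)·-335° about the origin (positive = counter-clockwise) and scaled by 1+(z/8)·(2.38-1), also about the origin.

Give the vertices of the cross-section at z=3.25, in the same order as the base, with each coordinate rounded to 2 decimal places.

Cross-section at z=3.25: (-1.60,2.79) (-7.25,-3.72) (-1.27,-8.81) (0.39,-8.29) (2.68,-3.91)

t = z/height = 3.25/8 = 0.40625
s = 1 + (scale-1)·z/height = 1 + (2.38-1)·3.25/8 = 1.560625
θ = twist·z/height = -335°·3.25/8 = -136.0938° = -2.375284 rad
cos θ = -0.720475, sin θ = -0.693480 (intermediates below are computed at full precision and shown rounded to 5 d.p.)
v1: (-0.5,-2) → rotate → (-1.02672,1.78769) → ×s → (-1.60233,2.78992) → (-1.60,2.79)
v2: (5,-1.5) → rotate → (-4.64260,-2.38669) → ×s → (-7.24535,-3.72473) → (-7.25,-3.72)
v3: (4.5,3.5) → rotate → (-0.81496,-5.64233) → ×s → (-1.27184,-8.80556) → (-1.27,-8.81)
v4: (3.5,4) → rotate → (0.25226,-5.30908) → ×s → (0.39368,-8.28549) → (0.39,-8.29)
v5: (0.5,3) → rotate → (1.72020,-2.50817) → ×s → (2.68459,-3.91431) → (2.68,-3.91)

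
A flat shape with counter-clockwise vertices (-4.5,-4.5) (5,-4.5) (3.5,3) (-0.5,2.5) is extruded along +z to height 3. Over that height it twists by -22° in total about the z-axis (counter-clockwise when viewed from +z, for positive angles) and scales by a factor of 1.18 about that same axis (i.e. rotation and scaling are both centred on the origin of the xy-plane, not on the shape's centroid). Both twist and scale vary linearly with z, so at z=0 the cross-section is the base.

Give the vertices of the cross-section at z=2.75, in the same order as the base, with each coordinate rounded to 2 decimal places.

t = z/height = 2.75/3 = 0.916667
s = 1 + (scale-1)·z/height = 1 + (1.18-1)·2.75/3 = 1.165000
θ = twist·z/height = -22°·2.75/3 = -20.1667° = -0.351975 rad
cos θ = 0.938694, sin θ = -0.344752 (intermediates below are computed at full precision and shown rounded to 5 d.p.)
v1: (-4.5,-4.5) → rotate → (-5.77551,-2.67274) → ×s → (-6.72847,-3.11374) → (-6.73,-3.11)
v2: (5,-4.5) → rotate → (3.14208,-5.94788) → ×s → (3.66053,-6.92928) → (3.66,-6.93)
v3: (3.5,3) → rotate → (4.31968,1.60945) → ×s → (5.03243,1.87501) → (5.03,1.88)
v4: (-0.5,2.5) → rotate → (0.39253,2.51911) → ×s → (0.45730,2.93476) → (0.46,2.93)

Cross-section at z=2.75: (-6.73,-3.11) (3.66,-6.93) (5.03,1.88) (0.46,2.93)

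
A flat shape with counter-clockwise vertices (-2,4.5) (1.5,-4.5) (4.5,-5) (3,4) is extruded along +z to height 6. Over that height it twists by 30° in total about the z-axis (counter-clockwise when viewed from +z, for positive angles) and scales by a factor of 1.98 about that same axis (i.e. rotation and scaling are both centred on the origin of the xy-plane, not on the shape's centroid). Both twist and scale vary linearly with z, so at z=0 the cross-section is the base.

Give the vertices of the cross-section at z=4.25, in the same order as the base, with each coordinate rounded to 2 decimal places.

t = z/height = 4.25/6 = 0.708333
s = 1 + (scale-1)·z/height = 1 + (1.98-1)·4.25/6 = 1.694167
θ = twist·z/height = 30°·4.25/6 = 21.2500° = 0.370882 rad
cos θ = 0.932008, sin θ = 0.362438 (intermediates below are computed at full precision and shown rounded to 5 d.p.)
v1: (-2,4.5) → rotate → (-3.49499,3.46916) → ×s → (-5.92109,5.87733) → (-5.92,5.88)
v2: (1.5,-4.5) → rotate → (3.02898,-3.65038) → ×s → (5.13160,-6.18435) → (5.13,-6.18)
v3: (4.5,-5) → rotate → (6.00623,-3.02907) → ×s → (10.17555,-5.13175) → (10.18,-5.13)
v4: (3,4) → rotate → (1.34627,4.81535) → ×s → (2.28081,8.15800) → (2.28,8.16)

Cross-section at z=4.25: (-5.92,5.88) (5.13,-6.18) (10.18,-5.13) (2.28,8.16)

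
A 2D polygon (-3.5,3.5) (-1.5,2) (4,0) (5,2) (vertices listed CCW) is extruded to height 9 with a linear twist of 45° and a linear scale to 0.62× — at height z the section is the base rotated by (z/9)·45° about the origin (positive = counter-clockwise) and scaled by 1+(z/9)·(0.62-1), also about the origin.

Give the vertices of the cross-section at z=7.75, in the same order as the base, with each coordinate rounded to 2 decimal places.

t = z/height = 7.75/9 = 0.861111
s = 1 + (scale-1)·z/height = 1 + (0.62-1)·7.75/9 = 0.672778
θ = twist·z/height = 45°·7.75/9 = 38.7500° = 0.676315 rad
cos θ = 0.779884, sin θ = 0.625923 (intermediates below are computed at full precision and shown rounded to 5 d.p.)
v1: (-3.5,3.5) → rotate → (-4.92033,0.53886) → ×s → (-3.31029,0.36254) → (-3.31,0.36)
v2: (-1.5,2) → rotate → (-2.42167,0.62088) → ×s → (-1.62925,0.41772) → (-1.63,0.42)
v3: (4,0) → rotate → (3.11954,2.50369) → ×s → (2.09876,1.68443) → (2.10,1.68)
v4: (5,2) → rotate → (2.64758,4.68939) → ×s → (1.78123,3.15491) → (1.78,3.15)

Cross-section at z=7.75: (-3.31,0.36) (-1.63,0.42) (2.10,1.68) (1.78,3.15)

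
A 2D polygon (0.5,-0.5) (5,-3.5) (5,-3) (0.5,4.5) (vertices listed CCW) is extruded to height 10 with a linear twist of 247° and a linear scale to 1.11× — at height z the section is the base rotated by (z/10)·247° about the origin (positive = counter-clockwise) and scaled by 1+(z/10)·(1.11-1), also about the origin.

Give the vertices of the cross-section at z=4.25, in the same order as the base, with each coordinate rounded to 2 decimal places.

Cross-section at z=4.25: (0.37,0.64) (2.19,6.00) (1.68,5.87) (-4.69,-0.71)

t = z/height = 4.25/10 = 0.425
s = 1 + (scale-1)·z/height = 1 + (1.11-1)·4.25/10 = 1.046750
θ = twist·z/height = 247°·4.25/10 = 104.9750° = 1.832159 rad
cos θ = -0.258398, sin θ = 0.966039 (intermediates below are computed at full precision and shown rounded to 5 d.p.)
v1: (0.5,-0.5) → rotate → (0.35382,0.61222) → ×s → (0.37036,0.64084) → (0.37,0.64)
v2: (5,-3.5) → rotate → (2.08915,5.73458) → ×s → (2.18682,6.00268) → (2.19,6.00)
v3: (5,-3) → rotate → (1.60613,5.60539) → ×s → (1.68121,5.86744) → (1.68,5.87)
v4: (0.5,4.5) → rotate → (-4.47637,-0.67977) → ×s → (-4.68564,-0.71155) → (-4.69,-0.71)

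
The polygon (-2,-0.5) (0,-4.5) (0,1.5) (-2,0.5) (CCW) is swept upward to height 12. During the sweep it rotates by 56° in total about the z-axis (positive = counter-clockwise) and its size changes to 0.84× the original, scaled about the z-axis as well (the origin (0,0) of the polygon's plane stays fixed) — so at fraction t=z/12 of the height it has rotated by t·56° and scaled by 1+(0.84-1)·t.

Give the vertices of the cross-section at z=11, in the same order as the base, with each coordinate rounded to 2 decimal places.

Cross-section at z=11: (-0.73,-1.60) (3.00,-2.40) (-1.00,0.80) (-1.40,-1.07)

t = z/height = 11/12 = 0.916667
s = 1 + (scale-1)·z/height = 1 + (0.84-1)·11/12 = 0.853333
θ = twist·z/height = 56°·11/12 = 51.3333° = 0.895936 rad
cos θ = 0.624789, sin θ = 0.780794 (intermediates below are computed at full precision and shown rounded to 5 d.p.)
v1: (-2,-0.5) → rotate → (-0.85918,-1.87398) → ×s → (-0.73317,-1.59913) → (-0.73,-1.60)
v2: (0,-4.5) → rotate → (3.51357,-2.81155) → ×s → (2.99825,-2.39919) → (3.00,-2.40)
v3: (0,1.5) → rotate → (-1.17119,0.93718) → ×s → (-0.99942,0.79973) → (-1.00,0.80)
v4: (-2,0.5) → rotate → (-1.63997,-1.24919) → ×s → (-1.39944,-1.06598) → (-1.40,-1.07)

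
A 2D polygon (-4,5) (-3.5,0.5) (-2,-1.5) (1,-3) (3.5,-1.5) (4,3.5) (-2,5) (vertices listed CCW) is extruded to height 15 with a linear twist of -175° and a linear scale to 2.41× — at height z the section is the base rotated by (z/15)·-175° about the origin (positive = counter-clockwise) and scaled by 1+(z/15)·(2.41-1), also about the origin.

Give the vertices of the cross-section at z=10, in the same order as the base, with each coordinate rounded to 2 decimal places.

Cross-section at z=10: (12.15,2.58) (3.91,5.63) (-0.86,4.77) (-6.07,0.88) (-5.65,-4.76) (2.59,-9.98) (10.41,-0.89)

t = z/height = 10/15 = 0.666667
s = 1 + (scale-1)·z/height = 1 + (2.41-1)·10/15 = 1.940000
θ = twist·z/height = -175°·10/15 = -116.6667° = -2.036217 rad
cos θ = -0.448799, sin θ = -0.893633 (intermediates below are computed at full precision and shown rounded to 5 d.p.)
v1: (-4,5) → rotate → (6.26336,1.33053) → ×s → (12.15092,2.58124) → (12.15,2.58)
v2: (-3.5,0.5) → rotate → (2.01761,2.90331) → ×s → (3.91417,5.63243) → (3.91,5.63)
v3: (-2,-1.5) → rotate → (-0.44285,2.46046) → ×s → (-0.85913,4.77330) → (-0.86,4.77)
v4: (1,-3) → rotate → (-3.12970,0.45276) → ×s → (-6.07161,0.87836) → (-6.07,0.88)
v5: (3.5,-1.5) → rotate → (-2.91125,-2.45452) → ×s → (-5.64782,-4.76176) → (-5.65,-4.76)
v6: (4,3.5) → rotate → (1.33252,-5.14533) → ×s → (2.58508,-9.98194) → (2.59,-9.98)
v7: (-2,5) → rotate → (5.36576,-0.45673) → ×s → (10.40958,-0.88606) → (10.41,-0.89)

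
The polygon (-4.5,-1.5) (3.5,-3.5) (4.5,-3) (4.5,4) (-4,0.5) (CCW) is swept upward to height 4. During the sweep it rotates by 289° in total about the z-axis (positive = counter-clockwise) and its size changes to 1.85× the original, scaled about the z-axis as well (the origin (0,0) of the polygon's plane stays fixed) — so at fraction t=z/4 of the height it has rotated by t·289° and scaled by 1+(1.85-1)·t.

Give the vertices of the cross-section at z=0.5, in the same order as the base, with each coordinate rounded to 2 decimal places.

Cross-section at z=0.5: (-3.04,-4.28) (5.41,-0.84) (5.98,0.25) (1.41,6.51) (-3.90,-2.16)

t = z/height = 0.5/4 = 0.125
s = 1 + (scale-1)·z/height = 1 + (1.85-1)·0.5/4 = 1.106250
θ = twist·z/height = 289°·0.5/4 = 36.1250° = 0.630500 rad
cos θ = 0.807733, sin θ = 0.589549 (intermediates below are computed at full precision and shown rounded to 5 d.p.)
v1: (-4.5,-1.5) → rotate → (-2.75047,-3.86457) → ×s → (-3.04271,-4.27518) → (-3.04,-4.28)
v2: (3.5,-3.5) → rotate → (4.89049,-0.76364) → ×s → (5.41010,-0.84478) → (5.41,-0.84)
v3: (4.5,-3) → rotate → (5.40344,0.22977) → ×s → (5.97756,0.25418) → (5.98,0.25)
v4: (4.5,4) → rotate → (1.27660,5.88390) → ×s → (1.41224,6.50907) → (1.41,6.51)
v5: (-4,0.5) → rotate → (-3.52571,-1.95433) → ×s → (-3.90031,-2.16198) → (-3.90,-2.16)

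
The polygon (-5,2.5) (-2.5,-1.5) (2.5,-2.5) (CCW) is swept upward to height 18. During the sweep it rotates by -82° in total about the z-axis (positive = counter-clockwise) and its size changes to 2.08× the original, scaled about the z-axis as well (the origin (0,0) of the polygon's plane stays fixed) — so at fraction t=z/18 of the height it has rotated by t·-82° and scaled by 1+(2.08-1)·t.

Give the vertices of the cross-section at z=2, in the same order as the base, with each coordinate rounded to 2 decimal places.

t = z/height = 2/18 = 0.111111
s = 1 + (scale-1)·z/height = 1 + (2.08-1)·2/18 = 1.120000
θ = twist·z/height = -82°·2/18 = -9.1111° = -0.159019 rad
cos θ = 0.987383, sin θ = -0.158350 (intermediates below are computed at full precision and shown rounded to 5 d.p.)
v1: (-5,2.5) → rotate → (-4.54104,3.26021) → ×s → (-5.08597,3.65143) → (-5.09,3.65)
v2: (-2.5,-1.5) → rotate → (-2.70598,-1.08520) → ×s → (-3.03070,-1.21542) → (-3.03,-1.22)
v3: (2.5,-2.5) → rotate → (2.07258,-2.86433) → ×s → (2.32129,-3.20805) → (2.32,-3.21)

Cross-section at z=2: (-5.09,3.65) (-3.03,-1.22) (2.32,-3.21)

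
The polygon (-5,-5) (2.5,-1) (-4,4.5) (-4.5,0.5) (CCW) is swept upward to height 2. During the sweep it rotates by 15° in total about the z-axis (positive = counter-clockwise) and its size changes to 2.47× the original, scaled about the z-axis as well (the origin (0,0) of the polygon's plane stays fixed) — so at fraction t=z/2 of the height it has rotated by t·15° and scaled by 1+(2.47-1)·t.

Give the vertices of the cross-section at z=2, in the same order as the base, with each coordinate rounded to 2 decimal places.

Cross-section at z=2: (-8.73,-15.13) (6.60,-0.79) (-12.42,8.18) (-11.06,-1.68)

t = z/height = 2/2 = 1
s = 1 + (scale-1)·z/height = 1 + (2.47-1)·2/2 = 2.470000
θ = twist·z/height = 15°·2/2 = 15.0000° = 0.261799 rad
cos θ = 0.965926, sin θ = 0.258819 (intermediates below are computed at full precision and shown rounded to 5 d.p.)
v1: (-5,-5) → rotate → (-3.53553,-6.12372) → ×s → (-8.73277,-15.12560) → (-8.73,-15.13)
v2: (2.5,-1) → rotate → (2.67363,-0.31888) → ×s → (6.60388,-0.78763) → (6.60,-0.79)
v3: (-4,4.5) → rotate → (-5.02839,3.31139) → ×s → (-12.42012,8.17913) → (-12.42,8.18)
v4: (-4.5,0.5) → rotate → (-4.47608,-0.68172) → ×s → (-11.05591,-1.68386) → (-11.06,-1.68)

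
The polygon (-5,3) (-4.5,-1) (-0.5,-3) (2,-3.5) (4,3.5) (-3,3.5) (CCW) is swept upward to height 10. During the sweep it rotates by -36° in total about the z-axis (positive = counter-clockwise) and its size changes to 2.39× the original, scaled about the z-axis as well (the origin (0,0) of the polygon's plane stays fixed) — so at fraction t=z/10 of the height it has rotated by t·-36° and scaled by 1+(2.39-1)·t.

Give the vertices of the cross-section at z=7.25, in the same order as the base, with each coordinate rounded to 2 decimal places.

Cross-section at z=7.25: (-6.37,9.83) (-9.00,2.17) (-3.55,-4.97) (0.51,-8.08) (10.30,2.78) (-2.32,8.96)

t = z/height = 7.25/10 = 0.725
s = 1 + (scale-1)·z/height = 1 + (2.39-1)·7.25/10 = 2.007750
θ = twist·z/height = -36°·7.25/10 = -26.1000° = -0.455531 rad
cos θ = 0.898028, sin θ = -0.439939 (intermediates below are computed at full precision and shown rounded to 5 d.p.)
v1: (-5,3) → rotate → (-3.17032,4.89378) → ×s → (-6.36521,9.82548) → (-6.37,9.83)
v2: (-4.5,-1) → rotate → (-4.48106,1.08170) → ×s → (-8.99685,2.17178) → (-9.00,2.17)
v3: (-0.5,-3) → rotate → (-1.76883,-2.47411) → ×s → (-3.55137,-4.96740) → (-3.55,-4.97)
v4: (2,-3.5) → rotate → (0.25627,-4.02297) → ×s → (0.51452,-8.07713) → (0.51,-8.08)
v5: (4,3.5) → rotate → (5.13190,1.38334) → ×s → (10.30357,2.77740) → (10.30,2.78)
v6: (-3,3.5) → rotate → (-1.15430,4.46291) → ×s → (-2.31754,8.96042) → (-2.32,8.96)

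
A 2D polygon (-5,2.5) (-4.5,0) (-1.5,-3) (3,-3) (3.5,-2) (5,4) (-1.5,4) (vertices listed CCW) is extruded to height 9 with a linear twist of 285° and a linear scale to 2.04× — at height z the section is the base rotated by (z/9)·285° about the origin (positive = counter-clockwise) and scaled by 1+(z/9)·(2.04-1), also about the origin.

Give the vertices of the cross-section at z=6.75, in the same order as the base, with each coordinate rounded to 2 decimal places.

Cross-section at z=6.75: (9.87,1.24) (6.66,4.45) (-0.75,5.92) (-7.41,1.47) (-7.16,-0.50) (-3.44,-10.86) (6.18,-4.44)

t = z/height = 6.75/9 = 0.75
s = 1 + (scale-1)·z/height = 1 + (2.04-1)·6.75/9 = 1.780000
θ = twist·z/height = 285°·6.75/9 = 213.7500° = 3.730641 rad
cos θ = -0.831470, sin θ = -0.555570 (intermediates below are computed at full precision and shown rounded to 5 d.p.)
v1: (-5,2.5) → rotate → (5.54627,0.69918) → ×s → (9.87237,1.24454) → (9.87,1.24)
v2: (-4.5,0) → rotate → (3.74161,2.50007) → ×s → (6.66007,4.45012) → (6.66,4.45)
v3: (-1.5,-3) → rotate → (-0.41951,3.32776) → ×s → (-0.74672,5.92342) → (-0.75,5.92)
v4: (3,-3) → rotate → (-4.16112,0.82770) → ×s → (-7.40679,1.47330) → (-7.41,1.47)
v5: (3.5,-2) → rotate → (-4.02128,-0.28156) → ×s → (-7.15789,-0.50117) → (-7.16,-0.50)
v6: (5,4) → rotate → (-1.93507,-6.10373) → ×s → (-3.44442,-10.86464) → (-3.44,-10.86)
v7: (-1.5,4) → rotate → (3.46949,-2.49252) → ×s → (6.17568,-4.43669) → (6.18,-4.44)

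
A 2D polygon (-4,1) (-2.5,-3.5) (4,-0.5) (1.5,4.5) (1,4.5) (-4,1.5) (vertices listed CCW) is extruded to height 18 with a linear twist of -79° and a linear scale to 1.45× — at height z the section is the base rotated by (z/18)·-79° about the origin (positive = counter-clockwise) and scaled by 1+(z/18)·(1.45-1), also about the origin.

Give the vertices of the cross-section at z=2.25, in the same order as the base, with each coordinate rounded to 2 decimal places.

t = z/height = 2.25/18 = 0.125
s = 1 + (scale-1)·z/height = 1 + (1.45-1)·2.25/18 = 1.056250
θ = twist·z/height = -79°·2.25/18 = -9.8750° = -0.172351 rad
cos θ = 0.985184, sin θ = -0.171499 (intermediates below are computed at full precision and shown rounded to 5 d.p.)
v1: (-4,1) → rotate → (-3.76924,1.67118) → ×s → (-3.98126,1.76519) → (-3.98,1.77)
v2: (-2.5,-3.5) → rotate → (-3.06321,-3.01940) → ×s → (-3.23551,-3.18924) → (-3.24,-3.19)
v3: (4,-0.5) → rotate → (3.85499,-1.17859) → ×s → (4.07183,-1.24488) → (4.07,-1.24)
v4: (1.5,4.5) → rotate → (2.24952,4.17608) → ×s → (2.37606,4.41098) → (2.38,4.41)
v5: (1,4.5) → rotate → (1.75693,4.26183) → ×s → (1.85576,4.50156) → (1.86,4.50)
v6: (-4,1.5) → rotate → (-3.68349,2.16377) → ×s → (-3.89068,2.28549) → (-3.89,2.29)

Cross-section at z=2.25: (-3.98,1.77) (-3.24,-3.19) (4.07,-1.24) (2.38,4.41) (1.86,4.50) (-3.89,2.29)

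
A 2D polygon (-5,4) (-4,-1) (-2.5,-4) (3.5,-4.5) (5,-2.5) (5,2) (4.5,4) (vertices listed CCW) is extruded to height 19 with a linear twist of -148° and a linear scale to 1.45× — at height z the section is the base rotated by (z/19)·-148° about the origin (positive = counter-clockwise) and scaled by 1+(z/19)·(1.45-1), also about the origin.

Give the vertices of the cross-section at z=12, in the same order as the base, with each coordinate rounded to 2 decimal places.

Cross-section at z=12: (5.52,6.10) (-0.97,5.21) (-4.93,3.52) (-6.04,-4.14) (-3.59,-6.21) (2.17,-6.56) (4.78,-6.08)

t = z/height = 12/19 = 0.631579
s = 1 + (scale-1)·z/height = 1 + (1.45-1)·12/19 = 1.284211
θ = twist·z/height = -148°·12/19 = -93.4737° = -1.631424 rad
cos θ = -0.060590, sin θ = -0.998163 (intermediates below are computed at full precision and shown rounded to 5 d.p.)
v1: (-5,4) → rotate → (4.29560,4.74845) → ×s → (5.51646,6.09801) → (5.52,6.10)
v2: (-4,-1) → rotate → (-0.75580,4.05324) → ×s → (-0.97061,5.20521) → (-0.97,5.21)
v3: (-2.5,-4) → rotate → (-3.84118,2.73777) → ×s → (-4.93288,3.51587) → (-4.93,3.52)
v4: (3.5,-4.5) → rotate → (-4.70380,-3.22091) → ×s → (-6.04067,-4.13633) → (-6.04,-4.14)
v5: (5,-2.5) → rotate → (-2.79836,-4.83934) → ×s → (-3.59368,-6.21473) → (-3.59,-6.21)
v6: (5,2) → rotate → (1.69338,-5.11199) → ×s → (2.17465,-6.56488) → (2.17,-6.56)
v7: (4.5,4) → rotate → (3.72000,-4.73409) → ×s → (4.77726,-6.07957) → (4.78,-6.08)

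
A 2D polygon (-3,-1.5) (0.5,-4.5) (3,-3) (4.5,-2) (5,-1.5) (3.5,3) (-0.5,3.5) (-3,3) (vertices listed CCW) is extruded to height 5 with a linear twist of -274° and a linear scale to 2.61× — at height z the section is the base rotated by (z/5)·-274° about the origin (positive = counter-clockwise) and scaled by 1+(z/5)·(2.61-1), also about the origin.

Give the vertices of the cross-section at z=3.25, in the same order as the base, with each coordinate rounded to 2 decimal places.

Cross-section at z=3.25: (6.03,3.27) (-1.33,9.17) (-6.34,5.93) (-9.34,3.79) (-10.33,2.73) (-6.96,-6.37) (1.26,-7.12) (6.34,-5.93)

t = z/height = 3.25/5 = 0.65
s = 1 + (scale-1)·z/height = 1 + (2.61-1)·3.25/5 = 2.046500
θ = twist·z/height = -274°·3.25/5 = -178.1000° = -3.108431 rad
cos θ = -0.999450, sin θ = -0.033155 (intermediates below are computed at full precision and shown rounded to 5 d.p.)
v1: (-3,-1.5) → rotate → (2.94862,1.59864) → ×s → (6.03435,3.27162) → (6.03,3.27)
v2: (0.5,-4.5) → rotate → (-0.64892,4.48095) → ×s → (-1.32802,9.17026) → (-1.33,9.17)
v3: (3,-3) → rotate → (-3.09782,2.89889) → ×s → (-6.33968,5.93257) → (-6.34,5.93)
v4: (4.5,-2) → rotate → (-4.56384,1.84970) → ×s → (-9.33989,3.78542) → (-9.34,3.79)
v5: (5,-1.5) → rotate → (-5.04698,1.33340) → ×s → (-10.32865,2.72880) → (-10.33,2.73)
v6: (3.5,3) → rotate → (-3.39861,-3.11439) → ×s → (-6.95526,-6.37361) → (-6.96,-6.37)
v7: (-0.5,3.5) → rotate → (0.61577,-3.48150) → ×s → (1.26017,-7.12489) → (1.26,-7.12)
v8: (-3,3) → rotate → (3.09782,-2.89889) → ×s → (6.33968,-5.93257) → (6.34,-5.93)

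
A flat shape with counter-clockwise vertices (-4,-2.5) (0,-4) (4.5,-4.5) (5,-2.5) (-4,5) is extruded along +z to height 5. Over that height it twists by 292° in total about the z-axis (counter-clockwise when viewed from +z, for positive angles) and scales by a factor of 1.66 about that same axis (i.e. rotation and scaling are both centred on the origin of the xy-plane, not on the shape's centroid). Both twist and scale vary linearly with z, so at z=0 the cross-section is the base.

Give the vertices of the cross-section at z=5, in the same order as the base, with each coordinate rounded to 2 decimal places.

Cross-section at z=5: (-6.34,4.60) (-6.16,-2.49) (-4.13,-9.72) (-0.74,-9.25) (5.21,9.27)

t = z/height = 5/5 = 1
s = 1 + (scale-1)·z/height = 1 + (1.66-1)·5/5 = 1.660000
θ = twist·z/height = 292°·5/5 = 292.0000° = 5.096361 rad
cos θ = 0.374607, sin θ = -0.927184 (intermediates below are computed at full precision and shown rounded to 5 d.p.)
v1: (-4,-2.5) → rotate → (-3.81639,2.77222) → ×s → (-6.33520,4.60188) → (-6.34,4.60)
v2: (0,-4) → rotate → (-3.70874,-1.49843) → ×s → (-6.15650,-2.48739) → (-6.16,-2.49)
v3: (4.5,-4.5) → rotate → (-2.48660,-5.85806) → ×s → (-4.12775,-9.72437) → (-4.13,-9.72)
v4: (5,-2.5) → rotate → (-0.44493,-5.57244) → ×s → (-0.73858,-9.25024) → (-0.74,-9.25)
v5: (-4,5) → rotate → (3.13749,5.58177) → ×s → (5.20824,9.26574) → (5.21,9.27)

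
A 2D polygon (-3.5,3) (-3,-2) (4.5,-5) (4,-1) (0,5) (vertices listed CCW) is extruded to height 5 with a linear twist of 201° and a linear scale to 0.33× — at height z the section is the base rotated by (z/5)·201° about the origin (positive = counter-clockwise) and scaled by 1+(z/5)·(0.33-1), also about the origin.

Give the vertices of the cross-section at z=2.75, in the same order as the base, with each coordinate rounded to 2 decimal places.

Cross-section at z=2.75: (-1.00,-2.73) (1.85,-1.33) (1.96,3.77) (-0.30,2.59) (-2.96,-1.11)

t = z/height = 2.75/5 = 0.55
s = 1 + (scale-1)·z/height = 1 + (0.33-1)·2.75/5 = 0.631500
θ = twist·z/height = 201°·2.75/5 = 110.5500° = 1.929461 rad
cos θ = -0.351025, sin θ = 0.936366 (intermediates below are computed at full precision and shown rounded to 5 d.p.)
v1: (-3.5,3) → rotate → (-1.58051,-4.33036) → ×s → (-0.99809,-2.73462) → (-1.00,-2.73)
v2: (-3,-2) → rotate → (2.92581,-2.10705) → ×s → (1.84765,-1.33060) → (1.85,-1.33)
v3: (4.5,-5) → rotate → (3.10222,5.96877) → ×s → (1.95905,3.76928) → (1.96,3.77)
v4: (4,-1) → rotate → (-0.46773,4.09649) → ×s → (-0.29537,2.58693) → (-0.30,2.59)
v5: (0,5) → rotate → (-4.68183,-1.75512) → ×s → (-2.95658,-1.10836) → (-2.96,-1.11)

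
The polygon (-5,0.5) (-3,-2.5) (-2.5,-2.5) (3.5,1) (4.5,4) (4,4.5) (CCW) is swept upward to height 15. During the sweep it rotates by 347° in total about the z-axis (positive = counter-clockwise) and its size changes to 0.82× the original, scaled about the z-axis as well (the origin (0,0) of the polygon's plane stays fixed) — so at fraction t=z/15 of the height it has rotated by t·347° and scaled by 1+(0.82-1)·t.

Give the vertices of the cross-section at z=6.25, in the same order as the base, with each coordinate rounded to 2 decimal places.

t = z/height = 6.25/15 = 0.416667
s = 1 + (scale-1)·z/height = 1 + (0.82-1)·6.25/15 = 0.925000
θ = twist·z/height = 347°·6.25/15 = 144.5833° = 2.523455 rad
cos θ = -0.814959, sin θ = 0.579518 (intermediates below are computed at full precision and shown rounded to 5 d.p.)
v1: (-5,0.5) → rotate → (3.78504,-3.30507) → ×s → (3.50116,-3.05719) → (3.50,-3.06)
v2: (-3,-2.5) → rotate → (3.89367,0.29884) → ×s → (3.60165,0.27643) → (3.60,0.28)
v3: (-2.5,-2.5) → rotate → (3.48619,0.58860) → ×s → (3.22473,0.54446) → (3.22,0.54)
v4: (3.5,1) → rotate → (-3.43188,1.21335) → ×s → (-3.17448,1.12235) → (-3.17,1.12)
v5: (4.5,4) → rotate → (-5.98539,-0.65200) → ×s → (-5.53649,-0.60310) → (-5.54,-0.60)
v6: (4,4.5) → rotate → (-5.86767,-1.34924) → ×s → (-5.42759,-1.24805) → (-5.43,-1.25)

Cross-section at z=6.25: (3.50,-3.06) (3.60,0.28) (3.22,0.54) (-3.17,1.12) (-5.54,-0.60) (-5.43,-1.25)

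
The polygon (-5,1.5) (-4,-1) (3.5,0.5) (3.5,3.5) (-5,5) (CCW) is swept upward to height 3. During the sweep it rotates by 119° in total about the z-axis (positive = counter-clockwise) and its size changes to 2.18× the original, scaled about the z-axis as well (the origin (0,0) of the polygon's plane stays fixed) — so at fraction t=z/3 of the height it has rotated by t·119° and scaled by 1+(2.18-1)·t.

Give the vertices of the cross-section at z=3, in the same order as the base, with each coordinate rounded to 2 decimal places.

Cross-section at z=3: (2.42,-11.12) (6.13,-6.57) (-4.65,6.14) (-10.37,2.97) (-4.25,-14.82)

t = z/height = 3/3 = 1
s = 1 + (scale-1)·z/height = 1 + (2.18-1)·3/3 = 2.180000
θ = twist·z/height = 119°·3/3 = 119.0000° = 2.076942 rad
cos θ = -0.484810, sin θ = 0.874620 (intermediates below are computed at full precision and shown rounded to 5 d.p.)
v1: (-5,1.5) → rotate → (1.11212,-5.10031) → ×s → (2.42442,-11.11868) → (2.42,-11.12)
v2: (-4,-1) → rotate → (2.81386,-3.01367) → ×s → (6.13421,-6.56980) → (6.13,-6.57)
v3: (3.5,0.5) → rotate → (-2.13414,2.81876) → ×s → (-4.65243,6.14491) → (-4.65,6.14)
v4: (3.5,3.5) → rotate → (-4.75800,1.36434) → ×s → (-10.37245,2.97425) → (-10.37,2.97)
v5: (-5,5) → rotate → (-1.94905,-6.79715) → ×s → (-4.24893,-14.81778) → (-4.25,-14.82)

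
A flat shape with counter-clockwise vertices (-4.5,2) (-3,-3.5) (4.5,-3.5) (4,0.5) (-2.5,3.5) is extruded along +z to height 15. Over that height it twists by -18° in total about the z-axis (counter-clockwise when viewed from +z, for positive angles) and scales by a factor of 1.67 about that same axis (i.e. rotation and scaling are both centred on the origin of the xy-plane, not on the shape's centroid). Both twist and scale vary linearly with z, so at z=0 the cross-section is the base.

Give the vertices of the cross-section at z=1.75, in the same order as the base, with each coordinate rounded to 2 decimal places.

t = z/height = 1.75/15 = 0.116667
s = 1 + (scale-1)·z/height = 1 + (1.67-1)·1.75/15 = 1.078167
θ = twist·z/height = -18°·1.75/15 = -2.1000° = -0.036652 rad
cos θ = 0.999328, sin θ = -0.036644 (intermediates below are computed at full precision and shown rounded to 5 d.p.)
v1: (-4.5,2) → rotate → (-4.42369,2.16355) → ×s → (-4.76948,2.33267) → (-4.77,2.33)
v2: (-3,-3.5) → rotate → (-3.12624,-3.38772) → ×s → (-3.37061,-3.65252) → (-3.37,-3.65)
v3: (4.5,-3.5) → rotate → (4.36872,-3.66255) → ×s → (4.71021,-3.94884) → (4.71,-3.95)
v4: (4,0.5) → rotate → (4.01564,0.35309) → ×s → (4.32952,0.38069) → (4.33,0.38)
v5: (-2.5,3.5) → rotate → (-2.37007,3.58926) → ×s → (-2.55533,3.86982) → (-2.56,3.87)

Cross-section at z=1.75: (-4.77,2.33) (-3.37,-3.65) (4.71,-3.95) (4.33,0.38) (-2.56,3.87)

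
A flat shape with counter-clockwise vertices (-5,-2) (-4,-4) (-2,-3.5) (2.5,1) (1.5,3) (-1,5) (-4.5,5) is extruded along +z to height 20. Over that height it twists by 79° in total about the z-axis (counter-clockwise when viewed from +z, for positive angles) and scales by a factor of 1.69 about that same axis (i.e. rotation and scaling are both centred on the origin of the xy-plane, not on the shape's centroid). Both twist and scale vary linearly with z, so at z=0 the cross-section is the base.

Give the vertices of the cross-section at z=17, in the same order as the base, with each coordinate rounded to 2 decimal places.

Cross-section at z=17: (-0.16,-8.54) (3.38,-8.31) (3.88,-5.08) (0.08,4.27) (-3.46,4.04) (-7.93,1.62) (-10.08,-3.50)

t = z/height = 17/20 = 0.85
s = 1 + (scale-1)·z/height = 1 + (1.69-1)·17/20 = 1.586500
θ = twist·z/height = 79°·17/20 = 67.1500° = 1.171989 rad
cos θ = 0.388320, sin θ = 0.921525 (intermediates below are computed at full precision and shown rounded to 5 d.p.)
v1: (-5,-2) → rotate → (-0.09855,-5.38426) → ×s → (-0.15635,-8.54213) → (-0.16,-8.54)
v2: (-4,-4) → rotate → (2.13282,-5.23938) → ×s → (3.38372,-8.31227) → (3.38,-8.31)
v3: (-2,-3.5) → rotate → (2.44870,-3.20217) → ×s → (3.88486,-5.08024) → (3.88,-5.08)
v4: (2.5,1) → rotate → (0.04928,2.69213) → ×s → (0.07818,4.27107) → (0.08,4.27)
v5: (1.5,3) → rotate → (-2.18209,2.54725) → ×s → (-3.46189,4.04121) → (-3.46,4.04)
v6: (-1,5) → rotate → (-4.99594,1.02007) → ×s → (-7.92606,1.61835) → (-7.93,1.62)
v7: (-4.5,5) → rotate → (-6.35506,-2.20526) → ×s → (-10.08231,-3.49865) → (-10.08,-3.50)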